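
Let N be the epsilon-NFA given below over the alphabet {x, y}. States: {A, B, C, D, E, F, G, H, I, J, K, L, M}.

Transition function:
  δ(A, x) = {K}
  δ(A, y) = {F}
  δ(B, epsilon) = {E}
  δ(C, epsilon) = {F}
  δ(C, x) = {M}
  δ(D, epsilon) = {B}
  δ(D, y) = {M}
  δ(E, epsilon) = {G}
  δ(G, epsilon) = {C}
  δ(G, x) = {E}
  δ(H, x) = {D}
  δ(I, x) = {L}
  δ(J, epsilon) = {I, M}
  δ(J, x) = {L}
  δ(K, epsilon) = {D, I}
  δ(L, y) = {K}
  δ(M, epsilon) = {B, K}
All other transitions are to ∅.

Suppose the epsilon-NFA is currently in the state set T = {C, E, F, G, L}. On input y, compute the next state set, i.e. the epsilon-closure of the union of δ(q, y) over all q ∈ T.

{B, C, D, E, F, G, I, K}

L on y → {K}.
No y-transition from C, E, F, G.
Union after reading y: {K}.
Now take the epsilon-closure:
From K via epsilon: add D, I.
From D via epsilon: add B.
From B via epsilon: add E.
From E via epsilon: add G.
From G via epsilon: add C.
From C via epsilon: add F.
No new states can be added; the closed set is {B, C, D, E, F, G, I, K}.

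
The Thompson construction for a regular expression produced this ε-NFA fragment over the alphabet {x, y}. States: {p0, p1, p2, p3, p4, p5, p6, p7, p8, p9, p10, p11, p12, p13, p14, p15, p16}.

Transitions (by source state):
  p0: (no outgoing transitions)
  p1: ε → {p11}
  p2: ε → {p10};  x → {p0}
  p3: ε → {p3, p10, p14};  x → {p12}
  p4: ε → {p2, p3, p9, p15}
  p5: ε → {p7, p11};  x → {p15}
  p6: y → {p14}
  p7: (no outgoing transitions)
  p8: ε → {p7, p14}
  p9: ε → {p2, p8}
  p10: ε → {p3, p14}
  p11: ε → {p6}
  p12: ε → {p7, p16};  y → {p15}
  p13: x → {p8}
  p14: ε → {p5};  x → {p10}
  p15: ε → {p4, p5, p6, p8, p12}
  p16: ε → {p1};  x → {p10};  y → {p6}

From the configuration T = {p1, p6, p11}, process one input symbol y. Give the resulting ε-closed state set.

p6 on y → {p14}.
No y-transition from p1, p11.
Union after reading y: {p14}.
Now take the ε-closure:
From p14 via ε: add p5.
From p5 via ε: add p7, p11.
From p11 via ε: add p6.
No new states can be added; the closed set is {p5, p6, p7, p11, p14}.

{p5, p6, p7, p11, p14}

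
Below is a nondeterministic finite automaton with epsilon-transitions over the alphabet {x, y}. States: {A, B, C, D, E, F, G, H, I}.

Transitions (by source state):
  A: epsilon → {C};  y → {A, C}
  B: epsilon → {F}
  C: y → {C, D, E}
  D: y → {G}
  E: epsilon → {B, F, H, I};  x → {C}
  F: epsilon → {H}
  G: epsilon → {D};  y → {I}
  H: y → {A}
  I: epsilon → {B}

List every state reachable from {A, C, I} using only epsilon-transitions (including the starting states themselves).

{A, B, C, F, H, I}

Start with {A, C, I}.
From I via epsilon: add B.
From B via epsilon: add F.
From F via epsilon: add H.
No new states can be added; the closed set is {A, B, C, F, H, I}.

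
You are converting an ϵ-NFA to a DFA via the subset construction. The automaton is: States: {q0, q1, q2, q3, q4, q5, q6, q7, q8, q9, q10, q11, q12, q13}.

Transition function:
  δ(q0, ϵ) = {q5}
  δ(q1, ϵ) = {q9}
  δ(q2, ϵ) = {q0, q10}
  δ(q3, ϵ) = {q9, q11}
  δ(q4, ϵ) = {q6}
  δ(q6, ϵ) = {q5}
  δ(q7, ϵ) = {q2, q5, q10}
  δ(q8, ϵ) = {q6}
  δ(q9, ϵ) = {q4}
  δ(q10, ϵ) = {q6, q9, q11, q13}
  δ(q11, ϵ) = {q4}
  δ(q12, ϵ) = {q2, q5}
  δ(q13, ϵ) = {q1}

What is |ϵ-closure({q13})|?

6

Start with {q13}.
From q13 via ϵ: add q1.
From q1 via ϵ: add q9.
From q9 via ϵ: add q4.
From q4 via ϵ: add q6.
From q6 via ϵ: add q5.
ϵ-closure = {q1, q4, q5, q6, q9, q13}, which has 6 states.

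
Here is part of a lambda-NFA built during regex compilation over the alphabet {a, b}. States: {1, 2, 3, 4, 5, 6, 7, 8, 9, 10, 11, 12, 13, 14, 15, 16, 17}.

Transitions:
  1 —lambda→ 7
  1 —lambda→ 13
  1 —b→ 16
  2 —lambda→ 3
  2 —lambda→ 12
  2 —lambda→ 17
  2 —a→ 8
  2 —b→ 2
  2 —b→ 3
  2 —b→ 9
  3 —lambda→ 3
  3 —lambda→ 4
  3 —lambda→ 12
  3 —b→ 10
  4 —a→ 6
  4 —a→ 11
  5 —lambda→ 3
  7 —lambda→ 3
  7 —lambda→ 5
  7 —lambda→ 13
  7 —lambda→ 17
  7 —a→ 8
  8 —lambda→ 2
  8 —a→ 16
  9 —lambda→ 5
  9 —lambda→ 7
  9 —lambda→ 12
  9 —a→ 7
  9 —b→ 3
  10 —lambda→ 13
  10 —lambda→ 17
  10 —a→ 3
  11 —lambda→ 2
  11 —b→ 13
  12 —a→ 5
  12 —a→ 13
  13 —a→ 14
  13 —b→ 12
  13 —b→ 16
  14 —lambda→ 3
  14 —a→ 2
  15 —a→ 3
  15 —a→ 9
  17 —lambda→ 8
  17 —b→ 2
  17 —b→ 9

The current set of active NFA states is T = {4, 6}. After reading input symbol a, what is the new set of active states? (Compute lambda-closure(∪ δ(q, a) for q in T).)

{2, 3, 4, 6, 8, 11, 12, 17}

4 on a → {6, 11}.
No a-transition from 6.
Union after reading a: {6, 11}.
Now take the lambda-closure:
From 11 via lambda: add 2.
From 2 via lambda: add 3, 12, 17.
From 3 via lambda: add 4.
From 17 via lambda: add 8.
No new states can be added; the closed set is {2, 3, 4, 6, 8, 11, 12, 17}.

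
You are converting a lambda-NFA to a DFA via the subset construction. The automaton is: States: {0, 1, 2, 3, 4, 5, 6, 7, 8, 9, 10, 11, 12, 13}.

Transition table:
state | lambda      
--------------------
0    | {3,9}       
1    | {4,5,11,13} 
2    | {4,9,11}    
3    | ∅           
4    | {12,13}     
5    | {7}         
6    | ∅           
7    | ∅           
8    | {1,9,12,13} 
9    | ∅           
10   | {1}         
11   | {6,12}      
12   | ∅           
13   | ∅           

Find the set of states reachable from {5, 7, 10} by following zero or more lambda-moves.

Start with {5, 7, 10}.
From 10 via lambda: add 1.
From 1 via lambda: add 4, 11, 13.
From 4 via lambda: add 12.
From 11 via lambda: add 6.
No new states can be added; the closed set is {1, 4, 5, 6, 7, 10, 11, 12, 13}.

{1, 4, 5, 6, 7, 10, 11, 12, 13}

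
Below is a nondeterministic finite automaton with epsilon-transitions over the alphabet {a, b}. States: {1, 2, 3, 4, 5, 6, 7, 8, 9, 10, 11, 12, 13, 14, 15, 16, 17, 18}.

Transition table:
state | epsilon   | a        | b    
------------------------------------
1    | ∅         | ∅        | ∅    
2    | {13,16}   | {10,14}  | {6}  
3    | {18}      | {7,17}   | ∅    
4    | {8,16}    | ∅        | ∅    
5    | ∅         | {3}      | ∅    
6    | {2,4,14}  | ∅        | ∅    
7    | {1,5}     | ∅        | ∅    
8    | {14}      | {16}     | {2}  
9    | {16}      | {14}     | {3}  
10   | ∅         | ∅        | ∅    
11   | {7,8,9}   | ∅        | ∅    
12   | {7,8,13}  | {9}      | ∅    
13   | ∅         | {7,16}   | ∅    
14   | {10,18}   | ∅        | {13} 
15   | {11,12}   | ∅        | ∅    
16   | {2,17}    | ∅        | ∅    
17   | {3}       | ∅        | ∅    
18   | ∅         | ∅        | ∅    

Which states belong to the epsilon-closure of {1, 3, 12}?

Start with {1, 3, 12}.
From 3 via epsilon: add 18.
From 12 via epsilon: add 7, 8, 13.
From 7 via epsilon: add 5.
From 8 via epsilon: add 14.
From 14 via epsilon: add 10.
No new states can be added; the closed set is {1, 3, 5, 7, 8, 10, 12, 13, 14, 18}.

{1, 3, 5, 7, 8, 10, 12, 13, 14, 18}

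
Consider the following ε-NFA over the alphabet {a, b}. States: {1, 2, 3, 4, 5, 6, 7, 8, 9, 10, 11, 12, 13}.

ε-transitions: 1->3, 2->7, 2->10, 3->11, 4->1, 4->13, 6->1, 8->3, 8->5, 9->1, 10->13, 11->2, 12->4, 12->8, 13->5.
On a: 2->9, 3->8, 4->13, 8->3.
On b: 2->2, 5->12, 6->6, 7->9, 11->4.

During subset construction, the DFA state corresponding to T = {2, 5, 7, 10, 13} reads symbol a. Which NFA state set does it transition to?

2 on a → {9}.
No a-transition from 5, 7, 10, 13.
Union after reading a: {9}.
Now take the ε-closure:
From 9 via ε: add 1.
From 1 via ε: add 3.
From 3 via ε: add 11.
From 11 via ε: add 2.
From 2 via ε: add 7, 10.
From 10 via ε: add 13.
From 13 via ε: add 5.
No new states can be added; the closed set is {1, 2, 3, 5, 7, 9, 10, 11, 13}.

{1, 2, 3, 5, 7, 9, 10, 11, 13}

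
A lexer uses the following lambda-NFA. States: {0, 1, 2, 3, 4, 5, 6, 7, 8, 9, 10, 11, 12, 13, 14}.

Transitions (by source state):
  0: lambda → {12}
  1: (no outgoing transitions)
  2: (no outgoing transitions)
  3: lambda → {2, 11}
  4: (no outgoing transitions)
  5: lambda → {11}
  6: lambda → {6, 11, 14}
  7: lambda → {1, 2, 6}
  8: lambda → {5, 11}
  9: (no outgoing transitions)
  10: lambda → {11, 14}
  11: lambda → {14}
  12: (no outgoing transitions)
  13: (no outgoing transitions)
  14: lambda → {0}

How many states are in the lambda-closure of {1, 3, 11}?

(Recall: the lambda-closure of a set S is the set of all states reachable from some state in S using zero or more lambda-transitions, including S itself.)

Start with {1, 3, 11}.
From 3 via lambda: add 2.
From 11 via lambda: add 14.
From 14 via lambda: add 0.
From 0 via lambda: add 12.
lambda-closure = {0, 1, 2, 3, 11, 12, 14}, which has 7 states.

7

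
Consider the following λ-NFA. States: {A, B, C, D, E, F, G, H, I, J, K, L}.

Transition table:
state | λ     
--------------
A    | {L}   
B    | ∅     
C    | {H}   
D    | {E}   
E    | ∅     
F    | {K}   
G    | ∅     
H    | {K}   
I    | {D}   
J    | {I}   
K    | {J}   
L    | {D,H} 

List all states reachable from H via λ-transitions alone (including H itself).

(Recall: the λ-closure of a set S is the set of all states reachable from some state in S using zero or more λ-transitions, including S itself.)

{D, E, H, I, J, K}

Start with {H}.
From H via λ: add K.
From K via λ: add J.
From J via λ: add I.
From I via λ: add D.
From D via λ: add E.
No new states can be added; the closed set is {D, E, H, I, J, K}.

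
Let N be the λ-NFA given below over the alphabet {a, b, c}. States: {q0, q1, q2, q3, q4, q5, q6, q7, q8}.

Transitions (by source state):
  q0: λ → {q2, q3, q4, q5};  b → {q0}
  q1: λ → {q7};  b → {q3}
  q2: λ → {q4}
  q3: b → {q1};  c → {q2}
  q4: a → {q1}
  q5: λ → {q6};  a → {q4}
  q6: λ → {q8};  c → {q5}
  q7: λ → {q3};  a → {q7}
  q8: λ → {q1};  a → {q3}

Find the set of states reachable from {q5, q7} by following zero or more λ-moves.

Start with {q5, q7}.
From q5 via λ: add q6.
From q7 via λ: add q3.
From q6 via λ: add q8.
From q8 via λ: add q1.
No new states can be added; the closed set is {q1, q3, q5, q6, q7, q8}.

{q1, q3, q5, q6, q7, q8}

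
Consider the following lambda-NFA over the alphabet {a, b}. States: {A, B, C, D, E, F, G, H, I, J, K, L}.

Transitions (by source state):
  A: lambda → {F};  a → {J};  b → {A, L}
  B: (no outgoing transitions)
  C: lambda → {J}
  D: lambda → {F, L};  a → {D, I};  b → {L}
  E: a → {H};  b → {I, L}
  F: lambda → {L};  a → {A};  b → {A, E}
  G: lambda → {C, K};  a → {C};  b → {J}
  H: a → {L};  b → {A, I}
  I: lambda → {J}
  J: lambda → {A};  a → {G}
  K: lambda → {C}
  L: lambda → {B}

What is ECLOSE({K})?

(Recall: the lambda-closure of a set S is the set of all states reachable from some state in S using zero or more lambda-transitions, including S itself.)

Start with {K}.
From K via lambda: add C.
From C via lambda: add J.
From J via lambda: add A.
From A via lambda: add F.
From F via lambda: add L.
From L via lambda: add B.
No new states can be added; the closed set is {A, B, C, F, J, K, L}.

{A, B, C, F, J, K, L}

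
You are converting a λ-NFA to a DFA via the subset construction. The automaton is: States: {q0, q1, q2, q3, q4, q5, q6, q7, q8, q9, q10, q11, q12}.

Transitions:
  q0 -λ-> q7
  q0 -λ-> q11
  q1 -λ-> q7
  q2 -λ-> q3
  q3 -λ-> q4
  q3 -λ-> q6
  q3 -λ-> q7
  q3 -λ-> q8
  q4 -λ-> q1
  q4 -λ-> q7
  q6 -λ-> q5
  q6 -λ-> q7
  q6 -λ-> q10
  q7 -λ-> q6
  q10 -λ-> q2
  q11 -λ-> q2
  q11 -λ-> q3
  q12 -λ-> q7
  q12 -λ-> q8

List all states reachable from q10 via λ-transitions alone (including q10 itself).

{q1, q2, q3, q4, q5, q6, q7, q8, q10}

Start with {q10}.
From q10 via λ: add q2.
From q2 via λ: add q3.
From q3 via λ: add q4, q6, q7, q8.
From q4 via λ: add q1.
From q6 via λ: add q5.
No new states can be added; the closed set is {q1, q2, q3, q4, q5, q6, q7, q8, q10}.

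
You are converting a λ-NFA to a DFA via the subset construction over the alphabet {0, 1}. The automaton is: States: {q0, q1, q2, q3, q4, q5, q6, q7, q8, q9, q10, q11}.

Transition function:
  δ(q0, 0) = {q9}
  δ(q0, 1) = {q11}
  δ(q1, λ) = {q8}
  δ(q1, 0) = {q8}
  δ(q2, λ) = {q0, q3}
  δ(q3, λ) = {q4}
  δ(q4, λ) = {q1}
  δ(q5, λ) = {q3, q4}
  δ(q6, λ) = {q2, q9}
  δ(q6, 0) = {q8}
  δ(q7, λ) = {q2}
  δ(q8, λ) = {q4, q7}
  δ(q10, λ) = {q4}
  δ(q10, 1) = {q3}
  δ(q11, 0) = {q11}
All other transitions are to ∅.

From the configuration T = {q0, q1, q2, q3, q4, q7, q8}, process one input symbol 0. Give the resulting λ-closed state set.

q0 on 0 → {q9}.
q1 on 0 → {q8}.
No 0-transition from q2, q3, q4, q7, q8.
Union after reading 0: {q8, q9}.
Now take the λ-closure:
From q8 via λ: add q4, q7.
From q4 via λ: add q1.
From q7 via λ: add q2.
From q2 via λ: add q0, q3.
No new states can be added; the closed set is {q0, q1, q2, q3, q4, q7, q8, q9}.

{q0, q1, q2, q3, q4, q7, q8, q9}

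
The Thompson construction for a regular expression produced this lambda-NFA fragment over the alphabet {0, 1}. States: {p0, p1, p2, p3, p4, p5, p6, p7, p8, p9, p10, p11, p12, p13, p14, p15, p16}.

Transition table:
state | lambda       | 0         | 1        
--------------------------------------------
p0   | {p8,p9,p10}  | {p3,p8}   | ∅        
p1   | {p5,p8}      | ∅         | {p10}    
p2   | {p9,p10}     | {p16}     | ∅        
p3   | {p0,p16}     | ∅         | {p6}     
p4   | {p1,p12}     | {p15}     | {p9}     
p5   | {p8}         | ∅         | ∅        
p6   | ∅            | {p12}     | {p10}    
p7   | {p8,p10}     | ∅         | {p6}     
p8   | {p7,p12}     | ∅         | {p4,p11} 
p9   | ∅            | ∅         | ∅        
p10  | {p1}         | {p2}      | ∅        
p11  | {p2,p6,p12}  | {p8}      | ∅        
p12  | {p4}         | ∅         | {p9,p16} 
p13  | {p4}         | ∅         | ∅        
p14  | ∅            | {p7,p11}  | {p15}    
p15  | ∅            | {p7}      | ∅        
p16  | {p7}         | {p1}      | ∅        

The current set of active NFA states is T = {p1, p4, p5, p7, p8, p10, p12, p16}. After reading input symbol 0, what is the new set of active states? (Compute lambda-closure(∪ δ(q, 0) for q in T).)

{p1, p2, p4, p5, p7, p8, p9, p10, p12, p15}

p4 on 0 → {p15}.
p10 on 0 → {p2}.
p16 on 0 → {p1}.
No 0-transition from p1, p5, p7, p8, p12.
Union after reading 0: {p1, p2, p15}.
Now take the lambda-closure:
From p1 via lambda: add p5, p8.
From p2 via lambda: add p9, p10.
From p8 via lambda: add p7, p12.
From p12 via lambda: add p4.
No new states can be added; the closed set is {p1, p2, p4, p5, p7, p8, p9, p10, p12, p15}.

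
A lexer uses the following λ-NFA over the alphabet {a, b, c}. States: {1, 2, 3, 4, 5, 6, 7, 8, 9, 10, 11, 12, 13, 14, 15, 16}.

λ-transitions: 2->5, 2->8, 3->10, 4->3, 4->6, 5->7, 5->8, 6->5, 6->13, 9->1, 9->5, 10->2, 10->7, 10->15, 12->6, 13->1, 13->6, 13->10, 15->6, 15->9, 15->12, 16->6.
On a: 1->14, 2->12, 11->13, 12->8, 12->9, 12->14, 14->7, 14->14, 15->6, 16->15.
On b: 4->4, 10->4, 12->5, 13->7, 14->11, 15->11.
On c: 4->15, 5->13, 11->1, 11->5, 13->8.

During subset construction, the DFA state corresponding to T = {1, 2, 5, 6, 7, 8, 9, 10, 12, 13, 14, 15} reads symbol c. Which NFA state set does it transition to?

5 on c → {13}.
13 on c → {8}.
No c-transition from 1, 2, 6, 7, 8, 9, 10, 12, 14, 15.
Union after reading c: {8, 13}.
Now take the λ-closure:
From 13 via λ: add 1, 6, 10.
From 6 via λ: add 5.
From 10 via λ: add 2, 7, 15.
From 15 via λ: add 9, 12.
No new states can be added; the closed set is {1, 2, 5, 6, 7, 8, 9, 10, 12, 13, 15}.

{1, 2, 5, 6, 7, 8, 9, 10, 12, 13, 15}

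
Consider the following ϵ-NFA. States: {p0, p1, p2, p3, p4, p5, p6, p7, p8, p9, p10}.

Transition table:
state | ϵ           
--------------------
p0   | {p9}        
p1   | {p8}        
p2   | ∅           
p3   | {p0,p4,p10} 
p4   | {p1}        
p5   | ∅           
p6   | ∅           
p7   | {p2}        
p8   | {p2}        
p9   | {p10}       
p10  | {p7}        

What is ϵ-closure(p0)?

{p0, p2, p7, p9, p10}

Start with {p0}.
From p0 via ϵ: add p9.
From p9 via ϵ: add p10.
From p10 via ϵ: add p7.
From p7 via ϵ: add p2.
No new states can be added; the closed set is {p0, p2, p7, p9, p10}.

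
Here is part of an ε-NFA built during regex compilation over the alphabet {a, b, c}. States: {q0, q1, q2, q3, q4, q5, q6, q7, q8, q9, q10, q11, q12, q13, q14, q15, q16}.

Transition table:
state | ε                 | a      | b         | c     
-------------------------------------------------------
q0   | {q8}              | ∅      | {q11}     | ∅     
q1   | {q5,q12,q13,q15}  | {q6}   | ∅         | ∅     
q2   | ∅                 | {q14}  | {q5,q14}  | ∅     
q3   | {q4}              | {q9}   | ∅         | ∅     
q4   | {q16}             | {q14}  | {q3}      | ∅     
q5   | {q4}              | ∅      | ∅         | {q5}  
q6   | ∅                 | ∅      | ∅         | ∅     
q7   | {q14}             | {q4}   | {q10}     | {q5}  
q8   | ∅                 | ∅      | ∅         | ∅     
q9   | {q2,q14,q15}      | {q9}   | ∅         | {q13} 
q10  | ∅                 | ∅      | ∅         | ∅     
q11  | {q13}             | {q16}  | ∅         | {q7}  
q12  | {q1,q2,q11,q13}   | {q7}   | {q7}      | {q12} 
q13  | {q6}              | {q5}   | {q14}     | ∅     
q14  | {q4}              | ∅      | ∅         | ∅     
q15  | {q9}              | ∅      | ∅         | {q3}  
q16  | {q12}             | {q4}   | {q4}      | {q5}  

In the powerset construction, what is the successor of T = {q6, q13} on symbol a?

q13 on a → {q5}.
No a-transition from q6.
Union after reading a: {q5}.
Now take the ε-closure:
From q5 via ε: add q4.
From q4 via ε: add q16.
From q16 via ε: add q12.
From q12 via ε: add q1, q2, q11, q13.
From q1 via ε: add q15.
From q13 via ε: add q6.
From q15 via ε: add q9.
From q9 via ε: add q14.
No new states can be added; the closed set is {q1, q2, q4, q5, q6, q9, q11, q12, q13, q14, q15, q16}.

{q1, q2, q4, q5, q6, q9, q11, q12, q13, q14, q15, q16}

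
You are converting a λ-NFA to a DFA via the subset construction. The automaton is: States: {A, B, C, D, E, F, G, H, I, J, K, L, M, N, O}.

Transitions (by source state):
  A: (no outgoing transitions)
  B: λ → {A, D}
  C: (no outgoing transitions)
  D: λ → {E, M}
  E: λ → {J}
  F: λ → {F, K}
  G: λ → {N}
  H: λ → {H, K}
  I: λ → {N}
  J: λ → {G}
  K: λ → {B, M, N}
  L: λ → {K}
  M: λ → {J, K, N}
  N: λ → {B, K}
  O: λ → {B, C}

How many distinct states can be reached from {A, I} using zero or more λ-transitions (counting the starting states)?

10

Start with {A, I}.
From I via λ: add N.
From N via λ: add B, K.
From B via λ: add D.
From K via λ: add M.
From D via λ: add E.
From M via λ: add J.
From J via λ: add G.
λ-closure = {A, B, D, E, G, I, J, K, M, N}, which has 10 states.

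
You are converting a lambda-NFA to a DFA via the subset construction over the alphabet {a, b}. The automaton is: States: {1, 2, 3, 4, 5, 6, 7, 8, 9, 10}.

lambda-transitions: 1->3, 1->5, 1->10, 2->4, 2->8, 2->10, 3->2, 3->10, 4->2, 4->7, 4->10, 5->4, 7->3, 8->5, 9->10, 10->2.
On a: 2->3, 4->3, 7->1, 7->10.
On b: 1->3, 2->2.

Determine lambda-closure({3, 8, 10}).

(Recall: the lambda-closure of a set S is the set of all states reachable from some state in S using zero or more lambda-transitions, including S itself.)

{2, 3, 4, 5, 7, 8, 10}

Start with {3, 8, 10}.
From 3 via lambda: add 2.
From 8 via lambda: add 5.
From 2 via lambda: add 4.
From 4 via lambda: add 7.
No new states can be added; the closed set is {2, 3, 4, 5, 7, 8, 10}.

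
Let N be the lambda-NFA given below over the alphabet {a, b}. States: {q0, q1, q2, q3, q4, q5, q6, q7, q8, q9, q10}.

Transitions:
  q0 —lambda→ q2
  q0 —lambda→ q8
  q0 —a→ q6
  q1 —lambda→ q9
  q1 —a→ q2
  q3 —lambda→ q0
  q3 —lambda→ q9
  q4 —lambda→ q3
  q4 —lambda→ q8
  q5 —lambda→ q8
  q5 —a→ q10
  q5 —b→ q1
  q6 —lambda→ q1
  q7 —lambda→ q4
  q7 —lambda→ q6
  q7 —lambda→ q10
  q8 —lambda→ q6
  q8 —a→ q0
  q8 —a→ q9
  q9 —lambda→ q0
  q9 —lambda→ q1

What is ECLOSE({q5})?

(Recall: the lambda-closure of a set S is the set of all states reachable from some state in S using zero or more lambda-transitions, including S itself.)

{q0, q1, q2, q5, q6, q8, q9}

Start with {q5}.
From q5 via lambda: add q8.
From q8 via lambda: add q6.
From q6 via lambda: add q1.
From q1 via lambda: add q9.
From q9 via lambda: add q0.
From q0 via lambda: add q2.
No new states can be added; the closed set is {q0, q1, q2, q5, q6, q8, q9}.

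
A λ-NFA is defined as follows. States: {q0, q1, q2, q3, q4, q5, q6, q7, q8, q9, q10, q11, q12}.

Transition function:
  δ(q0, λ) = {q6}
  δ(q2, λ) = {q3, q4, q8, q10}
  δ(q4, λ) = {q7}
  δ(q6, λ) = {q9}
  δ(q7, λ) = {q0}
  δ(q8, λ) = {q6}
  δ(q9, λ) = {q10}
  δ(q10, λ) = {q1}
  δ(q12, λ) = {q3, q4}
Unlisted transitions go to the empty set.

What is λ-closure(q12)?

{q0, q1, q3, q4, q6, q7, q9, q10, q12}

Start with {q12}.
From q12 via λ: add q3, q4.
From q4 via λ: add q7.
From q7 via λ: add q0.
From q0 via λ: add q6.
From q6 via λ: add q9.
From q9 via λ: add q10.
From q10 via λ: add q1.
No new states can be added; the closed set is {q0, q1, q3, q4, q6, q7, q9, q10, q12}.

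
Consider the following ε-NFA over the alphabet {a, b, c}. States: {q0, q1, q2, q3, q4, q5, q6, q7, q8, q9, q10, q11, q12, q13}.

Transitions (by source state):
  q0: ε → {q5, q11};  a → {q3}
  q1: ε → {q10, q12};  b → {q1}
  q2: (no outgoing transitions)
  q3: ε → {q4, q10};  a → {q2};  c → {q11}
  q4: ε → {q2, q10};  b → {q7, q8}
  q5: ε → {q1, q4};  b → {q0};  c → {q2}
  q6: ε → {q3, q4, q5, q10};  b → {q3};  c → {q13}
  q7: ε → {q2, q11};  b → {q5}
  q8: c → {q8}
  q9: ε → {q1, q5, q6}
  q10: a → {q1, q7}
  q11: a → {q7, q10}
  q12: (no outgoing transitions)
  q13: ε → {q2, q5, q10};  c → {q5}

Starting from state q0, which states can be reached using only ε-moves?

Start with {q0}.
From q0 via ε: add q5, q11.
From q5 via ε: add q1, q4.
From q1 via ε: add q10, q12.
From q4 via ε: add q2.
No new states can be added; the closed set is {q0, q1, q2, q4, q5, q10, q11, q12}.

{q0, q1, q2, q4, q5, q10, q11, q12}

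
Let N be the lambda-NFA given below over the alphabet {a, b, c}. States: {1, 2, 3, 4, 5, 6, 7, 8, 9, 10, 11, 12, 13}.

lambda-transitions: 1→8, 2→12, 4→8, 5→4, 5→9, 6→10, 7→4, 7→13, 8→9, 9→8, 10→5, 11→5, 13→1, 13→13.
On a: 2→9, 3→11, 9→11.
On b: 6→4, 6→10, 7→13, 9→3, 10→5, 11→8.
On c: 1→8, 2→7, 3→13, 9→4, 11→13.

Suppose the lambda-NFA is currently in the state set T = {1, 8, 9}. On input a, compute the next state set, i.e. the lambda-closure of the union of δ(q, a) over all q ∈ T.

{4, 5, 8, 9, 11}

9 on a → {11}.
No a-transition from 1, 8.
Union after reading a: {11}.
Now take the lambda-closure:
From 11 via lambda: add 5.
From 5 via lambda: add 4, 9.
From 4 via lambda: add 8.
No new states can be added; the closed set is {4, 5, 8, 9, 11}.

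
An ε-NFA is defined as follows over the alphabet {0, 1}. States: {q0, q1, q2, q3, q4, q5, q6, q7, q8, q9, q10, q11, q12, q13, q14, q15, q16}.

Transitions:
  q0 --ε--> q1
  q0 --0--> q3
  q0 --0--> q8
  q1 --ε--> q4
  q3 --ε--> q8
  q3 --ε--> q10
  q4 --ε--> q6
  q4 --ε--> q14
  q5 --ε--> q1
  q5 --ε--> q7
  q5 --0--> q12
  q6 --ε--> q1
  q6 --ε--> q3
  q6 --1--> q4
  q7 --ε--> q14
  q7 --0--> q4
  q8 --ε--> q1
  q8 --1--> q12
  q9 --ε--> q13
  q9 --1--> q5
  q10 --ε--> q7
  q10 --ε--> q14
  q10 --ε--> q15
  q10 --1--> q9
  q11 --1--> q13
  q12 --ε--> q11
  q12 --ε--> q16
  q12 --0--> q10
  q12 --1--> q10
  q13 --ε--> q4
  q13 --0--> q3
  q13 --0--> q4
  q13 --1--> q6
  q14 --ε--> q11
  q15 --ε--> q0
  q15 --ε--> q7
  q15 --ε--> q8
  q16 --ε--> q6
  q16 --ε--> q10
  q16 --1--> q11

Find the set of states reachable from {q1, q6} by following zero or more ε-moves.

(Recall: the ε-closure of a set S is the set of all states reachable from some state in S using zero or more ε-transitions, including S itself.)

{q0, q1, q3, q4, q6, q7, q8, q10, q11, q14, q15}

Start with {q1, q6}.
From q1 via ε: add q4.
From q6 via ε: add q3.
From q3 via ε: add q8, q10.
From q4 via ε: add q14.
From q10 via ε: add q7, q15.
From q14 via ε: add q11.
From q15 via ε: add q0.
No new states can be added; the closed set is {q0, q1, q3, q4, q6, q7, q8, q10, q11, q14, q15}.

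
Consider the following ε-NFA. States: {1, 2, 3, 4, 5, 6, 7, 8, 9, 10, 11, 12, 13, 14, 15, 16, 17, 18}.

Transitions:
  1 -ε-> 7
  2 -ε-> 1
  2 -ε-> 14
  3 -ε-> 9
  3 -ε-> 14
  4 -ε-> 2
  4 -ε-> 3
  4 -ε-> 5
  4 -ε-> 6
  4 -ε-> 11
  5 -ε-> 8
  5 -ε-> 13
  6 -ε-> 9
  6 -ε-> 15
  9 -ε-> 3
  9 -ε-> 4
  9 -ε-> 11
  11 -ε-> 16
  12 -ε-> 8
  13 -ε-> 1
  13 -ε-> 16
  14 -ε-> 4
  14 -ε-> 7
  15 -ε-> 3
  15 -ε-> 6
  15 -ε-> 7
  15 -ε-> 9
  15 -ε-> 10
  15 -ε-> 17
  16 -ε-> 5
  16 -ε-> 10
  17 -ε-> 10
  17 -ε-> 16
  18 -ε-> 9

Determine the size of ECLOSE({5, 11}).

Start with {5, 11}.
From 5 via ε: add 8, 13.
From 11 via ε: add 16.
From 13 via ε: add 1.
From 16 via ε: add 10.
From 1 via ε: add 7.
ε-closure = {1, 5, 7, 8, 10, 11, 13, 16}, which has 8 states.

8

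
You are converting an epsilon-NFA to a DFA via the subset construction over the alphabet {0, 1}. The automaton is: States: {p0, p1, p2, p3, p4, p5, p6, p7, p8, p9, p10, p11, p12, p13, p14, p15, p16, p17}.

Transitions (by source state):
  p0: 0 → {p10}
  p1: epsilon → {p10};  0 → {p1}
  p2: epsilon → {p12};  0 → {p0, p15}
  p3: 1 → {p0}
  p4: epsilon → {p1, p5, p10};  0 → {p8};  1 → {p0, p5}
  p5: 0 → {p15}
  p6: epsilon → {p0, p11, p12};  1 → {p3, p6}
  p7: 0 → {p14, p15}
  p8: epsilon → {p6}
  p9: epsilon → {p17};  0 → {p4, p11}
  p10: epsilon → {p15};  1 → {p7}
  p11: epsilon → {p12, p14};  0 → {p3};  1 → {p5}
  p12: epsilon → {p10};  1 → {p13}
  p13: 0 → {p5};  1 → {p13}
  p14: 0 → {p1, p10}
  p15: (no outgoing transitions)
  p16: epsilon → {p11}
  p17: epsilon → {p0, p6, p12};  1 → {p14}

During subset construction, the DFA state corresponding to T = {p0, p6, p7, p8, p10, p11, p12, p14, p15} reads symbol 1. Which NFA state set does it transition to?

{p0, p3, p5, p6, p7, p10, p11, p12, p13, p14, p15}

p6 on 1 → {p3, p6}.
p10 on 1 → {p7}.
p11 on 1 → {p5}.
p12 on 1 → {p13}.
No 1-transition from p0, p7, p8, p14, p15.
Union after reading 1: {p3, p5, p6, p7, p13}.
Now take the epsilon-closure:
From p6 via epsilon: add p0, p11, p12.
From p11 via epsilon: add p14.
From p12 via epsilon: add p10.
From p10 via epsilon: add p15.
No new states can be added; the closed set is {p0, p3, p5, p6, p7, p10, p11, p12, p13, p14, p15}.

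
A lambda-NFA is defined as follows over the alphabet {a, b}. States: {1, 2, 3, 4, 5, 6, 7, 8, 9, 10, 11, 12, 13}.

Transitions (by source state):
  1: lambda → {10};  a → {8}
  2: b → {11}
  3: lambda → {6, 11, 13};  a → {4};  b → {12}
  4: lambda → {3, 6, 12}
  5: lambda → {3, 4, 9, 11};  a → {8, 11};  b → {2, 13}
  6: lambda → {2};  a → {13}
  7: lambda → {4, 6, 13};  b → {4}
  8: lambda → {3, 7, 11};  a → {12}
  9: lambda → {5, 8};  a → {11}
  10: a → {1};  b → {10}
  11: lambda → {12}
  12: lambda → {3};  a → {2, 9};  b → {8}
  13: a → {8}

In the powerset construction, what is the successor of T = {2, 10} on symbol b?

2 on b → {11}.
10 on b → {10}.
Union after reading b: {10, 11}.
Now take the lambda-closure:
From 11 via lambda: add 12.
From 12 via lambda: add 3.
From 3 via lambda: add 6, 13.
From 6 via lambda: add 2.
No new states can be added; the closed set is {2, 3, 6, 10, 11, 12, 13}.

{2, 3, 6, 10, 11, 12, 13}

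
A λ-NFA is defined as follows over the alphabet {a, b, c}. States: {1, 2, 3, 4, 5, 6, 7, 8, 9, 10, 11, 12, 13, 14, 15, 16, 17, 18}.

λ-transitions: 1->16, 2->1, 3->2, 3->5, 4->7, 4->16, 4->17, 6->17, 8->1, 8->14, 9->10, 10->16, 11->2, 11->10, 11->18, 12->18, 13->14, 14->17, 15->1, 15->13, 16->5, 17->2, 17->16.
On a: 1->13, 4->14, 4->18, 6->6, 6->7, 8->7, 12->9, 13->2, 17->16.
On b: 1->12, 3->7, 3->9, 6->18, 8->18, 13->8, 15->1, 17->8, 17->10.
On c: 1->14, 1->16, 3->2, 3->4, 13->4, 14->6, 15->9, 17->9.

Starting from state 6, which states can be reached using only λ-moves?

{1, 2, 5, 6, 16, 17}

Start with {6}.
From 6 via λ: add 17.
From 17 via λ: add 2, 16.
From 2 via λ: add 1.
From 16 via λ: add 5.
No new states can be added; the closed set is {1, 2, 5, 6, 16, 17}.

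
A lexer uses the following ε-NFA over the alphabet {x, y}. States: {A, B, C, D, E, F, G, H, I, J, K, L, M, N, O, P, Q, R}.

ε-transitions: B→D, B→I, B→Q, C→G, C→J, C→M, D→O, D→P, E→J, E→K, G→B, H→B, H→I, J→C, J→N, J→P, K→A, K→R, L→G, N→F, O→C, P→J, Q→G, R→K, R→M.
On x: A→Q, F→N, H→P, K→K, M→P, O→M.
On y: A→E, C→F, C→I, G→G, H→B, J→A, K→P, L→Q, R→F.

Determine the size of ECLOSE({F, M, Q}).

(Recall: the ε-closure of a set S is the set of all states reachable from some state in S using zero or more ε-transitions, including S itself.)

Start with {F, M, Q}.
From Q via ε: add G.
From G via ε: add B.
From B via ε: add D, I.
From D via ε: add O, P.
From O via ε: add C.
From P via ε: add J.
From J via ε: add N.
ε-closure = {B, C, D, F, G, I, J, M, N, O, P, Q}, which has 12 states.

12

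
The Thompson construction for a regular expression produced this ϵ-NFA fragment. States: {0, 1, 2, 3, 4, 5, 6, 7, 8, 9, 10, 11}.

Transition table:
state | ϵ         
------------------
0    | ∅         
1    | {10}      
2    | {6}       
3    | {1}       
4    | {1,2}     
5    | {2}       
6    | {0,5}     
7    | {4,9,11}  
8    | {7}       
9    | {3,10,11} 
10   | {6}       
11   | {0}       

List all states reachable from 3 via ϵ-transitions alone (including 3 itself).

Start with {3}.
From 3 via ϵ: add 1.
From 1 via ϵ: add 10.
From 10 via ϵ: add 6.
From 6 via ϵ: add 0, 5.
From 5 via ϵ: add 2.
No new states can be added; the closed set is {0, 1, 2, 3, 5, 6, 10}.

{0, 1, 2, 3, 5, 6, 10}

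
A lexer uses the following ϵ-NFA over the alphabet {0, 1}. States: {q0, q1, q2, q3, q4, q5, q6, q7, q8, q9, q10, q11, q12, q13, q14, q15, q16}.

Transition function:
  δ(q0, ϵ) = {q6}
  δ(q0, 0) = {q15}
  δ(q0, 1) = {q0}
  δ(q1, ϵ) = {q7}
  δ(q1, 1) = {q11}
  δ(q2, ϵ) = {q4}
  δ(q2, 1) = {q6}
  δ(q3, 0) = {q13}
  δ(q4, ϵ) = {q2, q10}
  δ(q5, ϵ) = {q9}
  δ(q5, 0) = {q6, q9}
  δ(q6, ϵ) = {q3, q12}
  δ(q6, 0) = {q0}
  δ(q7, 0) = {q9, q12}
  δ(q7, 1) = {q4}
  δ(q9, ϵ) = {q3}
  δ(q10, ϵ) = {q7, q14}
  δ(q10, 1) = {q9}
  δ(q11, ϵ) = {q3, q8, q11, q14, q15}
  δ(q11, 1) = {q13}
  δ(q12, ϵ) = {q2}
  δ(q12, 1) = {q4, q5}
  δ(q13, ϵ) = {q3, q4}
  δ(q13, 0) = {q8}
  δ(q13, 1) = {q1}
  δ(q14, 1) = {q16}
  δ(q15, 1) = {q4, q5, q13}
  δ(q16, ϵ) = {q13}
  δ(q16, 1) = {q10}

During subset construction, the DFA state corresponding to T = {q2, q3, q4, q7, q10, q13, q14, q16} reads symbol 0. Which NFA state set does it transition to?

q3 on 0 → {q13}.
q7 on 0 → {q9, q12}.
q13 on 0 → {q8}.
No 0-transition from q2, q4, q10, q14, q16.
Union after reading 0: {q8, q9, q12, q13}.
Now take the ϵ-closure:
From q9 via ϵ: add q3.
From q12 via ϵ: add q2.
From q13 via ϵ: add q4.
From q4 via ϵ: add q10.
From q10 via ϵ: add q7, q14.
No new states can be added; the closed set is {q2, q3, q4, q7, q8, q9, q10, q12, q13, q14}.

{q2, q3, q4, q7, q8, q9, q10, q12, q13, q14}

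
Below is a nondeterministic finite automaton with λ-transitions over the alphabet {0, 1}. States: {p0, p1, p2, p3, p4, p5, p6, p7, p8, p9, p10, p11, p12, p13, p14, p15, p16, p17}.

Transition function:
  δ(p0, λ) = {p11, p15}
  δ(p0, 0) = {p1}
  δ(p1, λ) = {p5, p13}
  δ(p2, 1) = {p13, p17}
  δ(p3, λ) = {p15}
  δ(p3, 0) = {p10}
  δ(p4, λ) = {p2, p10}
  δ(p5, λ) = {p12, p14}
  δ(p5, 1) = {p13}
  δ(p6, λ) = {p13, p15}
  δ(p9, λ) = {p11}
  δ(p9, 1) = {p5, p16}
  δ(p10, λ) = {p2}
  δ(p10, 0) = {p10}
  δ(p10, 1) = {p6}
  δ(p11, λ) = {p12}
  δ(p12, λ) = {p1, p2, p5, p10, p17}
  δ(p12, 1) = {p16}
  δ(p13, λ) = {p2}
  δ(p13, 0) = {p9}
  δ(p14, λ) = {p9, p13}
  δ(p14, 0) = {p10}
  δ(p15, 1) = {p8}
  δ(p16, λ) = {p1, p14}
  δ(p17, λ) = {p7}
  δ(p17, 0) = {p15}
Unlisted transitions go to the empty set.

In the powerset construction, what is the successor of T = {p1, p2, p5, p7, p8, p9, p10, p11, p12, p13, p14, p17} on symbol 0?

p10 on 0 → {p10}.
p13 on 0 → {p9}.
p14 on 0 → {p10}.
p17 on 0 → {p15}.
No 0-transition from p1, p2, p5, p7, p8, p9, p11, p12.
Union after reading 0: {p9, p10, p15}.
Now take the λ-closure:
From p9 via λ: add p11.
From p10 via λ: add p2.
From p11 via λ: add p12.
From p12 via λ: add p1, p5, p17.
From p1 via λ: add p13.
From p5 via λ: add p14.
From p17 via λ: add p7.
No new states can be added; the closed set is {p1, p2, p5, p7, p9, p10, p11, p12, p13, p14, p15, p17}.

{p1, p2, p5, p7, p9, p10, p11, p12, p13, p14, p15, p17}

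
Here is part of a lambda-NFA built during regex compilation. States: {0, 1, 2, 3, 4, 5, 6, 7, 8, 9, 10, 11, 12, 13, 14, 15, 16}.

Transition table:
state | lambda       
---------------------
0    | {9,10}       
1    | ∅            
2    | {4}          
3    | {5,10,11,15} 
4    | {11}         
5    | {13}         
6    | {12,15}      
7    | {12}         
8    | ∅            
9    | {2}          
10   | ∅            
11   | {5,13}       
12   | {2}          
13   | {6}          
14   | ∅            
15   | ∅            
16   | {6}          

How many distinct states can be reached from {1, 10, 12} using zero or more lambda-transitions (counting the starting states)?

10

Start with {1, 10, 12}.
From 12 via lambda: add 2.
From 2 via lambda: add 4.
From 4 via lambda: add 11.
From 11 via lambda: add 5, 13.
From 13 via lambda: add 6.
From 6 via lambda: add 15.
lambda-closure = {1, 2, 4, 5, 6, 10, 11, 12, 13, 15}, which has 10 states.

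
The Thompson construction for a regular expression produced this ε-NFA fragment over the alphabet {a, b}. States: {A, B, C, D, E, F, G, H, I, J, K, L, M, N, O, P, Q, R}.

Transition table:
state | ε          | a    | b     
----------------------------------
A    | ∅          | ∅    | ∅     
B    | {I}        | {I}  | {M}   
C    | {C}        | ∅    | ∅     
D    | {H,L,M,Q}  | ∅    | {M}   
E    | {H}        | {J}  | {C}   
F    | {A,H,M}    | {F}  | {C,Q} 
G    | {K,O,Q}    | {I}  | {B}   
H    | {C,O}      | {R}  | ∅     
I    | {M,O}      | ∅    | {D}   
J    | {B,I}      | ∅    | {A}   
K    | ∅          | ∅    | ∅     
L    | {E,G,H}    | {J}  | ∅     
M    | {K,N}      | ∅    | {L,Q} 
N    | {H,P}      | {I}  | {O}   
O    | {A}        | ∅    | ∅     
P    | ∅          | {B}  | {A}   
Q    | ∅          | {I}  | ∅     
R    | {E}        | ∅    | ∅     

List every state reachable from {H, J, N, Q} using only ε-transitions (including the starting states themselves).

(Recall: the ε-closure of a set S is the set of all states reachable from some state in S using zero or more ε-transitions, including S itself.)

{A, B, C, H, I, J, K, M, N, O, P, Q}

Start with {H, J, N, Q}.
From H via ε: add C, O.
From J via ε: add B, I.
From N via ε: add P.
From I via ε: add M.
From O via ε: add A.
From M via ε: add K.
No new states can be added; the closed set is {A, B, C, H, I, J, K, M, N, O, P, Q}.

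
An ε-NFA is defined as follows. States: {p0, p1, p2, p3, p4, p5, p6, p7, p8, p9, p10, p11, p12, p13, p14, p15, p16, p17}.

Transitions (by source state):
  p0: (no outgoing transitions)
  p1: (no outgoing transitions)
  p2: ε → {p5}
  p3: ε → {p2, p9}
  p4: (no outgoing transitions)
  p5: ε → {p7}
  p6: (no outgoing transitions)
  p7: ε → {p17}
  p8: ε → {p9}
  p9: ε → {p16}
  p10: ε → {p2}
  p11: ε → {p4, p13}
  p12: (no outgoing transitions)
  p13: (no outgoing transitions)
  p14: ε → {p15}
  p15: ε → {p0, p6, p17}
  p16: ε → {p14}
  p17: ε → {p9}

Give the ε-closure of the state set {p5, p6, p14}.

Start with {p5, p6, p14}.
From p5 via ε: add p7.
From p14 via ε: add p15.
From p7 via ε: add p17.
From p15 via ε: add p0.
From p17 via ε: add p9.
From p9 via ε: add p16.
No new states can be added; the closed set is {p0, p5, p6, p7, p9, p14, p15, p16, p17}.

{p0, p5, p6, p7, p9, p14, p15, p16, p17}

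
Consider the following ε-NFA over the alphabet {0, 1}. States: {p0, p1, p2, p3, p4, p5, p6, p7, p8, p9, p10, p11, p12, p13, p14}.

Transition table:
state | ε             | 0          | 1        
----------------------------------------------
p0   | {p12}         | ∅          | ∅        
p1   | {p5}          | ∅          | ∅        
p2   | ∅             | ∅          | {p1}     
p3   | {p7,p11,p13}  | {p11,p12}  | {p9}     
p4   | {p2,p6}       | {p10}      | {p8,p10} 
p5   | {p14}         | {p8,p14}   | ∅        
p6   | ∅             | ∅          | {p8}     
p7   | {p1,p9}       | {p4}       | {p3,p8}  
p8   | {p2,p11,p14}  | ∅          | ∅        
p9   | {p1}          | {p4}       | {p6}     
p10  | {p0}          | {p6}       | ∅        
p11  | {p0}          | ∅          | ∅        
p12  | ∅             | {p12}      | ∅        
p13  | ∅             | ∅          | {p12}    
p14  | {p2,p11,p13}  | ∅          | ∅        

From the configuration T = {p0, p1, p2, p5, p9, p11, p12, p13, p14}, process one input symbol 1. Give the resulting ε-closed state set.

p2 on 1 → {p1}.
p9 on 1 → {p6}.
p13 on 1 → {p12}.
No 1-transition from p0, p1, p5, p11, p12, p14.
Union after reading 1: {p1, p6, p12}.
Now take the ε-closure:
From p1 via ε: add p5.
From p5 via ε: add p14.
From p14 via ε: add p2, p11, p13.
From p11 via ε: add p0.
No new states can be added; the closed set is {p0, p1, p2, p5, p6, p11, p12, p13, p14}.

{p0, p1, p2, p5, p6, p11, p12, p13, p14}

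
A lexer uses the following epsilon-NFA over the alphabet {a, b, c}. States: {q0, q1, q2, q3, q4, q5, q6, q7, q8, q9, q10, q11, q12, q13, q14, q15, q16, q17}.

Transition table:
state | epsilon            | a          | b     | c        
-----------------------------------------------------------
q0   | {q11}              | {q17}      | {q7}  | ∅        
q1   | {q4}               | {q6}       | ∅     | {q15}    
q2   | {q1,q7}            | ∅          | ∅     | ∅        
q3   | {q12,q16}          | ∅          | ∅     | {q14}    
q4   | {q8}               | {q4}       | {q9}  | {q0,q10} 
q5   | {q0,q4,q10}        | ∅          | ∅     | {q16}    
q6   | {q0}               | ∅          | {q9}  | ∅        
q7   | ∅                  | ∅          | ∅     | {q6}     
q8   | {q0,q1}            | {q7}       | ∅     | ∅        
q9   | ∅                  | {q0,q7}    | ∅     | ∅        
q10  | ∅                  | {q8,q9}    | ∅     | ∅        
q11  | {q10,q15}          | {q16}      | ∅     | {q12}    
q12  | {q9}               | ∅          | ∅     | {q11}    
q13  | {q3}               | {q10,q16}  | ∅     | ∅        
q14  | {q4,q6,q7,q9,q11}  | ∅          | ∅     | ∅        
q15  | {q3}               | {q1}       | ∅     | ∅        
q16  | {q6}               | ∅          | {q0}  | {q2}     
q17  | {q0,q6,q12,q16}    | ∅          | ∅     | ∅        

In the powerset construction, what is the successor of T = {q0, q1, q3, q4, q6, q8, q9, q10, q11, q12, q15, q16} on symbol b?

q0 on b → {q7}.
q4 on b → {q9}.
q6 on b → {q9}.
q16 on b → {q0}.
No b-transition from q1, q3, q8, q9, q10, q11, q12, q15.
Union after reading b: {q0, q7, q9}.
Now take the epsilon-closure:
From q0 via epsilon: add q11.
From q11 via epsilon: add q10, q15.
From q15 via epsilon: add q3.
From q3 via epsilon: add q12, q16.
From q16 via epsilon: add q6.
No new states can be added; the closed set is {q0, q3, q6, q7, q9, q10, q11, q12, q15, q16}.

{q0, q3, q6, q7, q9, q10, q11, q12, q15, q16}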